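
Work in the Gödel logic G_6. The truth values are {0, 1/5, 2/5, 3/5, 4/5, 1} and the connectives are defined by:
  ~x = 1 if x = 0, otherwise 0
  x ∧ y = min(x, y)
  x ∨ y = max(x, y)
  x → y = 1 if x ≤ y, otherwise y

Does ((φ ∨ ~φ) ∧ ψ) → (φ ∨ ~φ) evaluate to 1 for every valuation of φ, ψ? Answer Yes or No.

Yes

At φ = 1, ψ = 2/5, for instance:
~φ = ~1 = 0
φ ∨ ~φ = 1 ∨ 0 = 1
(φ ∨ ~φ) ∧ ψ = 1 ∧ 2/5 = 2/5
((φ ∨ ~φ) ∧ ψ) → (φ ∨ ~φ) = 2/5 → 1 = 1
and checking the remaining 35 assignments likewise gives ≥ 1 in every case.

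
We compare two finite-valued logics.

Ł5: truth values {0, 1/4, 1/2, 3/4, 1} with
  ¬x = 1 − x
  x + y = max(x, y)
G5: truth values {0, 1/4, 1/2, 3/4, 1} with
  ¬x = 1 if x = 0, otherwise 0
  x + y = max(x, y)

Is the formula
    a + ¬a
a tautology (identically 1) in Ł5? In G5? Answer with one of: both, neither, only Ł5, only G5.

neither

In Ł5: at a = 1/4 the value is 3/4 — not a tautology.
In G5: at a = 1/4 the value is 1/4 — not a tautology.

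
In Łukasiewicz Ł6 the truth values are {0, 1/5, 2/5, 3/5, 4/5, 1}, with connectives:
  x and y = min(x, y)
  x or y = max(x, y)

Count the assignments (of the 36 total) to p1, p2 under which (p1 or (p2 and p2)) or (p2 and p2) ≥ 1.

value 1: 11 assignments (counts)
value 4/5: 9 assignments
value 3/5: 7 assignments
value 2/5: 5 assignments
value 1/5: 3 assignments
value 0: 1 assignment
So 11 of the 36 assignments meet the threshold.

11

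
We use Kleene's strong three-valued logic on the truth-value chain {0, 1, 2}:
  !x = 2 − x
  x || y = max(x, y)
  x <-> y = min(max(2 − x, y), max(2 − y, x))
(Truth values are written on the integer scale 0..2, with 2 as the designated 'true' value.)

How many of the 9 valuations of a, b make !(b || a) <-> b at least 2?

1

a = 0, b = 0 ↦ 0  <
a = 0, b = 1 ↦ 1  <
a = 0, b = 2 ↦ 0  <
a = 1, b = 0 ↦ 1  <
a = 1, b = 1 ↦ 1  <
a = 1, b = 2 ↦ 0  <
a = 2, b = 0 ↦ 2  ≥
a = 2, b = 1 ↦ 1  <
a = 2, b = 2 ↦ 0  <
So 1 of the 9 assignments meets the threshold.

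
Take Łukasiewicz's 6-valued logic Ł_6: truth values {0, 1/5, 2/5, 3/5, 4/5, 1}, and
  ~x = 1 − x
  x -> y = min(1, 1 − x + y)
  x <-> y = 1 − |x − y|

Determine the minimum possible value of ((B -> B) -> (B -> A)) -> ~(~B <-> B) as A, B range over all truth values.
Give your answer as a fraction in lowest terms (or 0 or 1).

1/5

Take A = 2/5, B = 2/5:
B -> B = 2/5 -> 2/5 = 1
B -> A = 2/5 -> 2/5 = 1
(B -> B) -> (B -> A) = 1 -> 1 = 1
~B = ~2/5 = 3/5
~B <-> B = 3/5 <-> 2/5 = 4/5
~(~B <-> B) = ~4/5 = 1/5
((B -> B) -> (B -> A)) -> ~(~B <-> B) = 1 -> 1/5 = 1/5
No assignment yields a value below 1/5, so this is the minimum.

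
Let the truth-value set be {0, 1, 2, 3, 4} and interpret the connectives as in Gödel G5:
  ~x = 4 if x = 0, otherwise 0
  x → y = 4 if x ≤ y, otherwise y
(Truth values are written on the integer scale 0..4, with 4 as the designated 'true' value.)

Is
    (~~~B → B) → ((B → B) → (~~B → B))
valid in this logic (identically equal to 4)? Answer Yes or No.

No

Counterexample: take B = 1.
~B = ~1 = 0
~~B = ~0 = 4
~~~B = ~4 = 0
~~~B → B = 0 → 1 = 4
B → B = 1 → 1 = 4
~B = ~1 = 0
~~B = ~0 = 4
~~B → B = 4 → 1 = 1
(B → B) → (~~B → B) = 4 → 1 = 1
(~~~B → B) → ((B → B) → (~~B → B)) = 4 → 1 = 1
This gives 1 ≠ 4.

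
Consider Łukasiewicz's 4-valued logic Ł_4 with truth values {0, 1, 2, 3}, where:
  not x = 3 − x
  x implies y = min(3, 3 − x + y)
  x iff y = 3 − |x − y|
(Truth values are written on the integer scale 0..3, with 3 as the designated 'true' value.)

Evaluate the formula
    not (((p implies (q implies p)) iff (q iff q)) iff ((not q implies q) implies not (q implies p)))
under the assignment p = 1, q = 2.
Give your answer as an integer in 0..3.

q implies p = 2 implies 1 = 2
p implies (q implies p) = 1 implies 2 = 3
q iff q = 2 iff 2 = 3
(p implies (q implies p)) iff (q iff q) = 3 iff 3 = 3
not q = not 2 = 1
not q implies q = 1 implies 2 = 3
q implies p = 2 implies 1 = 2
not (q implies p) = not 2 = 1
(not q implies q) implies not (q implies p) = 3 implies 1 = 1
((p implies (q implies p)) iff (q iff q)) iff ((not q implies q) implies not (q implies p)) = 3 iff 1 = 1
not (((p implies (q implies p)) iff (q iff q)) iff ((not q implies q) implies not (q implies p))) = not 1 = 2

2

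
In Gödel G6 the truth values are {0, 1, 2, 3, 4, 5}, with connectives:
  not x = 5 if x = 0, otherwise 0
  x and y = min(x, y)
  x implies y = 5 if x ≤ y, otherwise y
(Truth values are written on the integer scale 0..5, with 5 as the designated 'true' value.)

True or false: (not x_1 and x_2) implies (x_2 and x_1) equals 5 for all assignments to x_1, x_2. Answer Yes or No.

Counterexample: take x_1 = 0, x_2 = 1.
not x_1 = not 0 = 5
not x_1 and x_2 = 5 and 1 = 1
x_2 and x_1 = 1 and 0 = 0
(not x_1 and x_2) implies (x_2 and x_1) = 1 implies 0 = 0
This gives 0 ≠ 5.

No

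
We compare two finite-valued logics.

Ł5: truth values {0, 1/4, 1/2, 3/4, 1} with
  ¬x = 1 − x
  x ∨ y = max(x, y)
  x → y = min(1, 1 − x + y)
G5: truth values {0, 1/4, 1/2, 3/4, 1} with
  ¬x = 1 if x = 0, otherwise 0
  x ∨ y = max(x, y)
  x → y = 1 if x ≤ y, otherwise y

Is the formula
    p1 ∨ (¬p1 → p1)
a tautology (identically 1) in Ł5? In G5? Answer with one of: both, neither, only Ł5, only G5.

In Ł5: at p1 = 0 the value is 0 — not a tautology.
In G5: at p1 = 0 the value is 0 — not a tautology.

neither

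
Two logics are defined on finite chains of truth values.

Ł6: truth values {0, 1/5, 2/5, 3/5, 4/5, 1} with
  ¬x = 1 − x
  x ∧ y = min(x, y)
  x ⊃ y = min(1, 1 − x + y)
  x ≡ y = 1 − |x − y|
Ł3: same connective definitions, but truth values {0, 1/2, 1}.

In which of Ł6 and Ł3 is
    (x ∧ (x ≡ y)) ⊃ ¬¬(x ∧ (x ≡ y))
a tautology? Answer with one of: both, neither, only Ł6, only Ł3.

both

In Ł6: every assignment gives 1 — tautology.
In Ł3: every assignment gives 1 — tautology.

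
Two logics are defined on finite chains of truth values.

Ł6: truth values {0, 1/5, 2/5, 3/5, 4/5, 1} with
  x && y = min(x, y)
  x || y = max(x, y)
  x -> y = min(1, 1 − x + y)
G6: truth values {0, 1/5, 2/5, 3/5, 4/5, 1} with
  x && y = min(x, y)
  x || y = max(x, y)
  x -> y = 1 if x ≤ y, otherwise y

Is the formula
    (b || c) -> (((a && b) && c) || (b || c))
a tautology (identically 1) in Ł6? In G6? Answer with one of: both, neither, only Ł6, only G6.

In Ł6: every assignment gives 1 — tautology.
In G6: every assignment gives 1 — tautology.

both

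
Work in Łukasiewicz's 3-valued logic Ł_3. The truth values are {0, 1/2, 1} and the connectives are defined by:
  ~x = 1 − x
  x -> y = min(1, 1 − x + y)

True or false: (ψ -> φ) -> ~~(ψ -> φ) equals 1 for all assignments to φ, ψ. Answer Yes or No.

φ = 0, ψ = 0 ↦ 1
φ = 0, ψ = 1/2 ↦ 1
φ = 0, ψ = 1 ↦ 1
φ = 1/2, ψ = 0 ↦ 1
φ = 1/2, ψ = 1/2 ↦ 1
φ = 1/2, ψ = 1 ↦ 1
φ = 1, ψ = 0 ↦ 1
φ = 1, ψ = 1/2 ↦ 1
φ = 1, ψ = 1 ↦ 1
Every assignment gives a value ≥ 1.

Yes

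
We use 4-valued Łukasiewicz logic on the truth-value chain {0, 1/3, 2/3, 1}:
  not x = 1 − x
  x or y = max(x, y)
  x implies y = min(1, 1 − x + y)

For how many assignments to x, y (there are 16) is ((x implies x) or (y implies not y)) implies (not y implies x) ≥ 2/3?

13

x = 0, y = 0 ↦ 0  <
x = 0, y = 1/3 ↦ 1/3  <
x = 0, y = 2/3 ↦ 2/3  ≥
x = 0, y = 1 ↦ 1  ≥
x = 1/3, y = 0 ↦ 1/3  <
x = 1/3, y = 1/3 ↦ 2/3  ≥
x = 1/3, y = 2/3 ↦ 1  ≥
x = 1/3, y = 1 ↦ 1  ≥
x = 2/3, y = 0 ↦ 2/3  ≥
x = 2/3, y = 1/3 ↦ 1  ≥
x = 2/3, y = 2/3 ↦ 1  ≥
x = 2/3, y = 1 ↦ 1  ≥
x = 1, y = 0 ↦ 1  ≥
x = 1, y = 1/3 ↦ 1  ≥
x = 1, y = 2/3 ↦ 1  ≥
x = 1, y = 1 ↦ 1  ≥
So 13 of the 16 assignments meet the threshold.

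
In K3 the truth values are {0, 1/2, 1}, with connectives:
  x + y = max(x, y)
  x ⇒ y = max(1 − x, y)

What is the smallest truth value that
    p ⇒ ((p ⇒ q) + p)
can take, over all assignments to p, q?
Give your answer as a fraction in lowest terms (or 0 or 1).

Take p = 1/2, q = 0:
p ⇒ q = 1/2 ⇒ 0 = 1/2
(p ⇒ q) + p = 1/2 + 1/2 = 1/2
p ⇒ ((p ⇒ q) + p) = 1/2 ⇒ 1/2 = 1/2
No assignment yields a value below 1/2, so this is the minimum.

1/2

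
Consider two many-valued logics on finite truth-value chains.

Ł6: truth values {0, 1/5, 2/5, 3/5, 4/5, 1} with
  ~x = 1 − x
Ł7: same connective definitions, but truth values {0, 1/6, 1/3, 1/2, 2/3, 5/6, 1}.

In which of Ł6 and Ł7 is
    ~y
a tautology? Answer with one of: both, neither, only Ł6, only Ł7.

In Ł6: at y = 1/5 the value is 4/5 — not a tautology.
In Ł7: at y = 1/6 the value is 5/6 — not a tautology.

neither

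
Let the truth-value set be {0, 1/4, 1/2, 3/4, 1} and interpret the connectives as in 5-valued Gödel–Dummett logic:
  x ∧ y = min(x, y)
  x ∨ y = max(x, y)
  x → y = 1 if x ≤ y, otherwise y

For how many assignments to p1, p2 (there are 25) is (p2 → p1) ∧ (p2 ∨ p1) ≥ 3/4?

10

value 1: 5 assignments (counts)
value 3/4: 5 assignments (counts)
value 1/2: 5 assignments
value 1/4: 5 assignments
value 0: 5 assignments
So 10 of the 25 assignments meet the threshold.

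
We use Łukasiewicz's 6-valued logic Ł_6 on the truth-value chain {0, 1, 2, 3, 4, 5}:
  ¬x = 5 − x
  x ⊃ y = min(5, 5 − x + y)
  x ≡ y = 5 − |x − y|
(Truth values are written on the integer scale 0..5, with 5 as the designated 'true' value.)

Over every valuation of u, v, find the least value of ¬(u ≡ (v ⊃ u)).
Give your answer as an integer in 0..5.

0

Take u = 0, v = 5:
v ⊃ u = 5 ⊃ 0 = 0
u ≡ (v ⊃ u) = 0 ≡ 0 = 5
¬(u ≡ (v ⊃ u)) = ¬5 = 0
No assignment yields a value below 0, so this is the minimum.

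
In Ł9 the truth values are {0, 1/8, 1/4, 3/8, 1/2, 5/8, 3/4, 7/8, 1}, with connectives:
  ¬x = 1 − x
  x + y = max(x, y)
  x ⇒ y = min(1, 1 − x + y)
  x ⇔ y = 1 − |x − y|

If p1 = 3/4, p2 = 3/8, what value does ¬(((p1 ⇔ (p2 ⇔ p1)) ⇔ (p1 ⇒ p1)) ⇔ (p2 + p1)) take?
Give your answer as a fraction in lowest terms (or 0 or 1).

1/8

p2 ⇔ p1 = 3/8 ⇔ 3/4 = 5/8
p1 ⇔ (p2 ⇔ p1) = 3/4 ⇔ 5/8 = 7/8
p1 ⇒ p1 = 3/4 ⇒ 3/4 = 1
(p1 ⇔ (p2 ⇔ p1)) ⇔ (p1 ⇒ p1) = 7/8 ⇔ 1 = 7/8
p2 + p1 = 3/8 + 3/4 = 3/4
((p1 ⇔ (p2 ⇔ p1)) ⇔ (p1 ⇒ p1)) ⇔ (p2 + p1) = 7/8 ⇔ 3/4 = 7/8
¬(((p1 ⇔ (p2 ⇔ p1)) ⇔ (p1 ⇒ p1)) ⇔ (p2 + p1)) = ¬7/8 = 1/8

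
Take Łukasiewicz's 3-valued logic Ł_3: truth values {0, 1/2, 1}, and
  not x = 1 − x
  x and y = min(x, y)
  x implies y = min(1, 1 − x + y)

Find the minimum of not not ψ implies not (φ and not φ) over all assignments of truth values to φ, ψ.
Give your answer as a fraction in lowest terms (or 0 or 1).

1/2

Take φ = 1/2, ψ = 1:
not ψ = not 1 = 0
not not ψ = not 0 = 1
not φ = not 1/2 = 1/2
φ and not φ = 1/2 and 1/2 = 1/2
not (φ and not φ) = not 1/2 = 1/2
not not ψ implies not (φ and not φ) = 1 implies 1/2 = 1/2
No assignment yields a value below 1/2, so this is the minimum.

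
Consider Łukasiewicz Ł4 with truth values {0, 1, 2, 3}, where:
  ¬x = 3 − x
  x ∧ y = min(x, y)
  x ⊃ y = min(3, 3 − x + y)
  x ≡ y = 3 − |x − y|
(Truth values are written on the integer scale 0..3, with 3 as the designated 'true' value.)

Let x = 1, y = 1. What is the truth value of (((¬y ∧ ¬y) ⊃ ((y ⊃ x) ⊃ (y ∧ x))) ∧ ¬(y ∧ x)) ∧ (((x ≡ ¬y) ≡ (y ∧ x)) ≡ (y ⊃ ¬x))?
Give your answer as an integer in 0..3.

¬y = ¬1 = 2
¬y = ¬1 = 2
¬y ∧ ¬y = 2 ∧ 2 = 2
y ⊃ x = 1 ⊃ 1 = 3
y ∧ x = 1 ∧ 1 = 1
(y ⊃ x) ⊃ (y ∧ x) = 3 ⊃ 1 = 1
(¬y ∧ ¬y) ⊃ ((y ⊃ x) ⊃ (y ∧ x)) = 2 ⊃ 1 = 2
y ∧ x = 1 ∧ 1 = 1
¬(y ∧ x) = ¬1 = 2
((¬y ∧ ¬y) ⊃ ((y ⊃ x) ⊃ (y ∧ x))) ∧ ¬(y ∧ x) = 2 ∧ 2 = 2
¬y = ¬1 = 2
x ≡ ¬y = 1 ≡ 2 = 2
y ∧ x = 1 ∧ 1 = 1
(x ≡ ¬y) ≡ (y ∧ x) = 2 ≡ 1 = 2
¬x = ¬1 = 2
y ⊃ ¬x = 1 ⊃ 2 = 3
((x ≡ ¬y) ≡ (y ∧ x)) ≡ (y ⊃ ¬x) = 2 ≡ 3 = 2
(((¬y ∧ ¬y) ⊃ ((y ⊃ x) ⊃ (y ∧ x))) ∧ ¬(y ∧ x)) ∧ (((x ≡ ¬y) ≡ (y ∧ x)) ≡ (y ⊃ ¬x)) = 2 ∧ 2 = 2

2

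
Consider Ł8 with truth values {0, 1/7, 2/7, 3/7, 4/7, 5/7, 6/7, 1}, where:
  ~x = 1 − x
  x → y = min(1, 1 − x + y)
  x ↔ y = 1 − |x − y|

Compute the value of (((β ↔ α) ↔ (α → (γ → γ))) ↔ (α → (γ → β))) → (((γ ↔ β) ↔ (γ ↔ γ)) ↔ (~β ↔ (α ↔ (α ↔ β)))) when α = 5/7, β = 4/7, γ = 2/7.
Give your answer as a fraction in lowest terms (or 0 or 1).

1

β ↔ α = 4/7 ↔ 5/7 = 6/7
γ → γ = 2/7 → 2/7 = 1
α → (γ → γ) = 5/7 → 1 = 1
(β ↔ α) ↔ (α → (γ → γ)) = 6/7 ↔ 1 = 6/7
γ → β = 2/7 → 4/7 = 1
α → (γ → β) = 5/7 → 1 = 1
((β ↔ α) ↔ (α → (γ → γ))) ↔ (α → (γ → β)) = 6/7 ↔ 1 = 6/7
γ ↔ β = 2/7 ↔ 4/7 = 5/7
γ ↔ γ = 2/7 ↔ 2/7 = 1
(γ ↔ β) ↔ (γ ↔ γ) = 5/7 ↔ 1 = 5/7
~β = ~4/7 = 3/7
α ↔ β = 5/7 ↔ 4/7 = 6/7
α ↔ (α ↔ β) = 5/7 ↔ 6/7 = 6/7
~β ↔ (α ↔ (α ↔ β)) = 3/7 ↔ 6/7 = 4/7
((γ ↔ β) ↔ (γ ↔ γ)) ↔ (~β ↔ (α ↔ (α ↔ β))) = 5/7 ↔ 4/7 = 6/7
(((β ↔ α) ↔ (α → (γ → γ))) ↔ (α → (γ → β))) → (((γ ↔ β) ↔ (γ ↔ γ)) ↔ (~β ↔ (α ↔ (α ↔ β)))) = 6/7 → 6/7 = 1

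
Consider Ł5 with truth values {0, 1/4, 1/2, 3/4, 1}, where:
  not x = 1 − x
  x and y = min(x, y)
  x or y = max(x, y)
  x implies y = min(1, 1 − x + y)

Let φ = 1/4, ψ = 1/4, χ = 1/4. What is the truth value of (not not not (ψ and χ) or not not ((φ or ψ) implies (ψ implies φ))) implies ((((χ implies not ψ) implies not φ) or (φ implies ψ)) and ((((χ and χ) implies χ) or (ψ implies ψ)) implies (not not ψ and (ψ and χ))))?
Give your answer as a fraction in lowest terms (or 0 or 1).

ψ and χ = 1/4 and 1/4 = 1/4
not (ψ and χ) = not 1/4 = 3/4
not not (ψ and χ) = not 3/4 = 1/4
not not not (ψ and χ) = not 1/4 = 3/4
φ or ψ = 1/4 or 1/4 = 1/4
ψ implies φ = 1/4 implies 1/4 = 1
(φ or ψ) implies (ψ implies φ) = 1/4 implies 1 = 1
not ((φ or ψ) implies (ψ implies φ)) = not 1 = 0
not not ((φ or ψ) implies (ψ implies φ)) = not 0 = 1
not not not (ψ and χ) or not not ((φ or ψ) implies (ψ implies φ)) = 3/4 or 1 = 1
not ψ = not 1/4 = 3/4
χ implies not ψ = 1/4 implies 3/4 = 1
not φ = not 1/4 = 3/4
(χ implies not ψ) implies not φ = 1 implies 3/4 = 3/4
φ implies ψ = 1/4 implies 1/4 = 1
((χ implies not ψ) implies not φ) or (φ implies ψ) = 3/4 or 1 = 1
χ and χ = 1/4 and 1/4 = 1/4
(χ and χ) implies χ = 1/4 implies 1/4 = 1
ψ implies ψ = 1/4 implies 1/4 = 1
((χ and χ) implies χ) or (ψ implies ψ) = 1 or 1 = 1
not ψ = not 1/4 = 3/4
not not ψ = not 3/4 = 1/4
ψ and χ = 1/4 and 1/4 = 1/4
not not ψ and (ψ and χ) = 1/4 and 1/4 = 1/4
(((χ and χ) implies χ) or (ψ implies ψ)) implies (not not ψ and (ψ and χ)) = 1 implies 1/4 = 1/4
(((χ implies not ψ) implies not φ) or (φ implies ψ)) and ((((χ and χ) implies χ) or (ψ implies ψ)) implies (not not ψ and (ψ and χ))) = 1 and 1/4 = 1/4
(not not not (ψ and χ) or not not ((φ or ψ) implies (ψ implies φ))) implies ((((χ implies not ψ) implies not φ) or (φ implies ψ)) and ((((χ and χ) implies χ) or (ψ implies ψ)) implies (not not ψ and (ψ and χ)))) = 1 implies 1/4 = 1/4

1/4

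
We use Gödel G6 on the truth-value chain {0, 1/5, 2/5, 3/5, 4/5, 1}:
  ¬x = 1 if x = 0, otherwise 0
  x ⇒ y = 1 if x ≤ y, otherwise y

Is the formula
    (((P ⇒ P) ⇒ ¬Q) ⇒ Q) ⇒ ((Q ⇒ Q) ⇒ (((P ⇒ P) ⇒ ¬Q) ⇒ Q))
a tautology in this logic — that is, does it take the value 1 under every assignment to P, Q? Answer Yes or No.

Yes

At P = 3/5, Q = 2/5, for instance:
P ⇒ P = 3/5 ⇒ 3/5 = 1
¬Q = ¬2/5 = 0
(P ⇒ P) ⇒ ¬Q = 1 ⇒ 0 = 0
((P ⇒ P) ⇒ ¬Q) ⇒ Q = 0 ⇒ 2/5 = 1
Q ⇒ Q = 2/5 ⇒ 2/5 = 1
((P ⇒ P) ⇒ ¬Q) ⇒ Q = 0 ⇒ 2/5 = 1
(Q ⇒ Q) ⇒ (((P ⇒ P) ⇒ ¬Q) ⇒ Q) = 1 ⇒ 1 = 1
(((P ⇒ P) ⇒ ¬Q) ⇒ Q) ⇒ ((Q ⇒ Q) ⇒ (((P ⇒ P) ⇒ ¬Q) ⇒ Q)) = 1 ⇒ 1 = 1
and checking the remaining 35 assignments likewise gives ≥ 1 in every case.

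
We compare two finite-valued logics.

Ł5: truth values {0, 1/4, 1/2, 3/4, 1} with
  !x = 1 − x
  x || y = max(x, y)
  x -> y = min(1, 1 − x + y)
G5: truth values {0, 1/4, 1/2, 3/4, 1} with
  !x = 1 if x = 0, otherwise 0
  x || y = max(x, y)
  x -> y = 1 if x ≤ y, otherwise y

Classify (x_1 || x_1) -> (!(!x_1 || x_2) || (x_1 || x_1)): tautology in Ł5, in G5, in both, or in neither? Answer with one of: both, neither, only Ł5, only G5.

both

In Ł5: every assignment gives 1 — tautology.
In G5: every assignment gives 1 — tautology.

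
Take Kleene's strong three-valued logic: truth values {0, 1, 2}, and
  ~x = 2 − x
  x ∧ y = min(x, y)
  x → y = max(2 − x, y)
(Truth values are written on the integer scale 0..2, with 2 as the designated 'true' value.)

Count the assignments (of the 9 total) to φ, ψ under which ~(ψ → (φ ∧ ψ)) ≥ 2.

1

φ = 0, ψ = 0 ↦ 0  <
φ = 0, ψ = 1 ↦ 1  <
φ = 0, ψ = 2 ↦ 2  ≥
φ = 1, ψ = 0 ↦ 0  <
φ = 1, ψ = 1 ↦ 1  <
φ = 1, ψ = 2 ↦ 1  <
φ = 2, ψ = 0 ↦ 0  <
φ = 2, ψ = 1 ↦ 1  <
φ = 2, ψ = 2 ↦ 0  <
So 1 of the 9 assignments meets the threshold.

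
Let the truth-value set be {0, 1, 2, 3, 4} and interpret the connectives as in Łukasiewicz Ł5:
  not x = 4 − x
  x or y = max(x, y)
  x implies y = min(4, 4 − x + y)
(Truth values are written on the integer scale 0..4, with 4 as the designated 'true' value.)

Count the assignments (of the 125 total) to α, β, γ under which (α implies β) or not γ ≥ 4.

85

value 4: 85 assignments (counts)
value 3: 22 assignments
value 2: 12 assignments
value 1: 5 assignments
value 0: 1 assignment
So 85 of the 125 assignments meet the threshold.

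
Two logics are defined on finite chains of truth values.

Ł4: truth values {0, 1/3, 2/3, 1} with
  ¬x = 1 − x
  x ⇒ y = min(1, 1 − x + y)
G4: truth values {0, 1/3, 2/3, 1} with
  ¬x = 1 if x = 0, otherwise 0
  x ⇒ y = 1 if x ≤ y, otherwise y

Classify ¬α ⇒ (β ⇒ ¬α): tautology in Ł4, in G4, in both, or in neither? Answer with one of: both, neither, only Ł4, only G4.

In Ł4: every assignment gives 1 — tautology.
In G4: every assignment gives 1 — tautology.

both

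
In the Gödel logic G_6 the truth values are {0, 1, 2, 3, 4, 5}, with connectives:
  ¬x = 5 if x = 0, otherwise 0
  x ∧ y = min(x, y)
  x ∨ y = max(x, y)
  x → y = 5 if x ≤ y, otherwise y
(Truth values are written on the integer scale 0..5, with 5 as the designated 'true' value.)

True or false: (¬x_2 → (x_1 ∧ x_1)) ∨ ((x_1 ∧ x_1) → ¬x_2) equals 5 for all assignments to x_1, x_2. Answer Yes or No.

Yes

At x_1 = 2, x_2 = 3, for instance:
¬x_2 = ¬3 = 0
x_1 ∧ x_1 = 2 ∧ 2 = 2
¬x_2 → (x_1 ∧ x_1) = 0 → 2 = 5
(x_1 ∧ x_1) → ¬x_2 = 2 → 0 = 0
(¬x_2 → (x_1 ∧ x_1)) ∨ ((x_1 ∧ x_1) → ¬x_2) = 5 ∨ 0 = 5
and checking the remaining 35 assignments likewise gives ≥ 5 in every case.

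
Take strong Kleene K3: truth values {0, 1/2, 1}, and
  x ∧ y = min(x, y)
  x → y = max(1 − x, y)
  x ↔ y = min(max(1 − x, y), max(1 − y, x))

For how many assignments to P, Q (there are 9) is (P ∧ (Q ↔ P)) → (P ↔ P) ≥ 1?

P = 0, Q = 0 ↦ 1  ≥
P = 0, Q = 1/2 ↦ 1  ≥
P = 0, Q = 1 ↦ 1  ≥
P = 1/2, Q = 0 ↦ 1/2  <
P = 1/2, Q = 1/2 ↦ 1/2  <
P = 1/2, Q = 1 ↦ 1/2  <
P = 1, Q = 0 ↦ 1  ≥
P = 1, Q = 1/2 ↦ 1  ≥
P = 1, Q = 1 ↦ 1  ≥
So 6 of the 9 assignments meet the threshold.

6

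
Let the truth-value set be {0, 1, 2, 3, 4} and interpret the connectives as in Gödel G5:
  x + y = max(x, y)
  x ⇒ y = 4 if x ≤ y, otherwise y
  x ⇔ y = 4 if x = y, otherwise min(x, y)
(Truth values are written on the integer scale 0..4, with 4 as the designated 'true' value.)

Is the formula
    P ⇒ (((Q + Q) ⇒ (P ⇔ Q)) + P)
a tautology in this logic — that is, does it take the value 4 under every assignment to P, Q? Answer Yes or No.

Yes

At P = 3, Q = 3, for instance:
Q + Q = 3 + 3 = 3
P ⇔ Q = 3 ⇔ 3 = 4
(Q + Q) ⇒ (P ⇔ Q) = 3 ⇒ 4 = 4
((Q + Q) ⇒ (P ⇔ Q)) + P = 4 + 3 = 4
P ⇒ (((Q + Q) ⇒ (P ⇔ Q)) + P) = 3 ⇒ 4 = 4
and checking the remaining 24 assignments likewise gives ≥ 4 in every case.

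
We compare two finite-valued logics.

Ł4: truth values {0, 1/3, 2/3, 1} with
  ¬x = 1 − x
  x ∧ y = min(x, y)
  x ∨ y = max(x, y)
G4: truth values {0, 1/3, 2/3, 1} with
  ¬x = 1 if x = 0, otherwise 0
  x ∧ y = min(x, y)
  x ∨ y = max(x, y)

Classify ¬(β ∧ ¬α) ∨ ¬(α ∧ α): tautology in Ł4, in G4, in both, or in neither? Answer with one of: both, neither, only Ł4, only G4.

In Ł4: at α = 1/3, β = 1/3 the value is 2/3 — not a tautology.
In G4: every assignment gives 1 — tautology.

only G4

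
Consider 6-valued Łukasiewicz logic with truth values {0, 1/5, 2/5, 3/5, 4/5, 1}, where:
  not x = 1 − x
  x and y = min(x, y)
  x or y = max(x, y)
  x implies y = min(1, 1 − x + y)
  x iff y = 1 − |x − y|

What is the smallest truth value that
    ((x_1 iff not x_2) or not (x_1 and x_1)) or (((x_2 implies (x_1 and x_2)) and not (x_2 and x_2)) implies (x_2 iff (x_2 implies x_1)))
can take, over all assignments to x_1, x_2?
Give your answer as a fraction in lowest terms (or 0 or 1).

3/5

Take x_1 = 2/5, x_2 = 0:
not x_2 = not 0 = 1
x_1 iff not x_2 = 2/5 iff 1 = 2/5
x_1 and x_1 = 2/5 and 2/5 = 2/5
not (x_1 and x_1) = not 2/5 = 3/5
(x_1 iff not x_2) or not (x_1 and x_1) = 2/5 or 3/5 = 3/5
x_1 and x_2 = 2/5 and 0 = 0
x_2 implies (x_1 and x_2) = 0 implies 0 = 1
x_2 and x_2 = 0 and 0 = 0
not (x_2 and x_2) = not 0 = 1
(x_2 implies (x_1 and x_2)) and not (x_2 and x_2) = 1 and 1 = 1
x_2 implies x_1 = 0 implies 2/5 = 1
x_2 iff (x_2 implies x_1) = 0 iff 1 = 0
((x_2 implies (x_1 and x_2)) and not (x_2 and x_2)) implies (x_2 iff (x_2 implies x_1)) = 1 implies 0 = 0
((x_1 iff not x_2) or not (x_1 and x_1)) or (((x_2 implies (x_1 and x_2)) and not (x_2 and x_2)) implies (x_2 iff (x_2 implies x_1))) = 3/5 or 0 = 3/5
No assignment yields a value below 3/5, so this is the minimum.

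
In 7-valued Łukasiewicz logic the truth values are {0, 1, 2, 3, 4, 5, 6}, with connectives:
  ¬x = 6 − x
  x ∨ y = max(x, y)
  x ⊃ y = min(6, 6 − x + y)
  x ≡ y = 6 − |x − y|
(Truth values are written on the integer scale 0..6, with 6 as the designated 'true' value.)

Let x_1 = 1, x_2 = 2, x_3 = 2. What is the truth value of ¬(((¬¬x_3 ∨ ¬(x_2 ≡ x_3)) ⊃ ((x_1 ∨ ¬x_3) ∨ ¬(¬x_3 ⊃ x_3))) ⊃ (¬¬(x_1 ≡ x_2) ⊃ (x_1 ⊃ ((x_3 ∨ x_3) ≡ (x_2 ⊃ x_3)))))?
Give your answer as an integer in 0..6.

¬x_3 = ¬2 = 4
¬¬x_3 = ¬4 = 2
x_2 ≡ x_3 = 2 ≡ 2 = 6
¬(x_2 ≡ x_3) = ¬6 = 0
¬¬x_3 ∨ ¬(x_2 ≡ x_3) = 2 ∨ 0 = 2
¬x_3 = ¬2 = 4
x_1 ∨ ¬x_3 = 1 ∨ 4 = 4
¬x_3 = ¬2 = 4
¬x_3 ⊃ x_3 = 4 ⊃ 2 = 4
¬(¬x_3 ⊃ x_3) = ¬4 = 2
(x_1 ∨ ¬x_3) ∨ ¬(¬x_3 ⊃ x_3) = 4 ∨ 2 = 4
(¬¬x_3 ∨ ¬(x_2 ≡ x_3)) ⊃ ((x_1 ∨ ¬x_3) ∨ ¬(¬x_3 ⊃ x_3)) = 2 ⊃ 4 = 6
x_1 ≡ x_2 = 1 ≡ 2 = 5
¬(x_1 ≡ x_2) = ¬5 = 1
¬¬(x_1 ≡ x_2) = ¬1 = 5
x_3 ∨ x_3 = 2 ∨ 2 = 2
x_2 ⊃ x_3 = 2 ⊃ 2 = 6
(x_3 ∨ x_3) ≡ (x_2 ⊃ x_3) = 2 ≡ 6 = 2
x_1 ⊃ ((x_3 ∨ x_3) ≡ (x_2 ⊃ x_3)) = 1 ⊃ 2 = 6
¬¬(x_1 ≡ x_2) ⊃ (x_1 ⊃ ((x_3 ∨ x_3) ≡ (x_2 ⊃ x_3))) = 5 ⊃ 6 = 6
((¬¬x_3 ∨ ¬(x_2 ≡ x_3)) ⊃ ((x_1 ∨ ¬x_3) ∨ ¬(¬x_3 ⊃ x_3))) ⊃ (¬¬(x_1 ≡ x_2) ⊃ (x_1 ⊃ ((x_3 ∨ x_3) ≡ (x_2 ⊃ x_3)))) = 6 ⊃ 6 = 6
¬(((¬¬x_3 ∨ ¬(x_2 ≡ x_3)) ⊃ ((x_1 ∨ ¬x_3) ∨ ¬(¬x_3 ⊃ x_3))) ⊃ (¬¬(x_1 ≡ x_2) ⊃ (x_1 ⊃ ((x_3 ∨ x_3) ≡ (x_2 ⊃ x_3))))) = ¬6 = 0

0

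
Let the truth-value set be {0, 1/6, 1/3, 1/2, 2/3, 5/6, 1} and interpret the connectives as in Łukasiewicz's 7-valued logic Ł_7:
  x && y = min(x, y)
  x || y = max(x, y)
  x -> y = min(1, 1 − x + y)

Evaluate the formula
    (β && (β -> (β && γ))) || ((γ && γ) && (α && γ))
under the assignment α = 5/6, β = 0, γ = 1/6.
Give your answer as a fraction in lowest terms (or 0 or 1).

β && γ = 0 && 1/6 = 0
β -> (β && γ) = 0 -> 0 = 1
β && (β -> (β && γ)) = 0 && 1 = 0
γ && γ = 1/6 && 1/6 = 1/6
α && γ = 5/6 && 1/6 = 1/6
(γ && γ) && (α && γ) = 1/6 && 1/6 = 1/6
(β && (β -> (β && γ))) || ((γ && γ) && (α && γ)) = 0 || 1/6 = 1/6

1/6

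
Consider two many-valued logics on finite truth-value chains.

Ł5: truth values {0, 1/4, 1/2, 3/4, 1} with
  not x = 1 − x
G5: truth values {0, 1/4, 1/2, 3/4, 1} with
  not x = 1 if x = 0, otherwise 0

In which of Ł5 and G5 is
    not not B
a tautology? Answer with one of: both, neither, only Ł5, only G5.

In Ł5: at B = 0 the value is 0 — not a tautology.
In G5: at B = 0 the value is 0 — not a tautology.

neither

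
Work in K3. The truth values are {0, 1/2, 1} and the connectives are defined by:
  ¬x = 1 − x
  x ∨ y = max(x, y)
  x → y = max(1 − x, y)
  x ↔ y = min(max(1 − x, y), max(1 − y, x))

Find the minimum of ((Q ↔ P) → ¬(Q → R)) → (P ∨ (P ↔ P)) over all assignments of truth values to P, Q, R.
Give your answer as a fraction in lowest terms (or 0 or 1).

Take P = 1/2, Q = 0, R = 0:
Q ↔ P = 0 ↔ 1/2 = 1/2
Q → R = 0 → 0 = 1
¬(Q → R) = ¬1 = 0
(Q ↔ P) → ¬(Q → R) = 1/2 → 0 = 1/2
P ↔ P = 1/2 ↔ 1/2 = 1/2
P ∨ (P ↔ P) = 1/2 ∨ 1/2 = 1/2
((Q ↔ P) → ¬(Q → R)) → (P ∨ (P ↔ P)) = 1/2 → 1/2 = 1/2
No assignment yields a value below 1/2, so this is the minimum.

1/2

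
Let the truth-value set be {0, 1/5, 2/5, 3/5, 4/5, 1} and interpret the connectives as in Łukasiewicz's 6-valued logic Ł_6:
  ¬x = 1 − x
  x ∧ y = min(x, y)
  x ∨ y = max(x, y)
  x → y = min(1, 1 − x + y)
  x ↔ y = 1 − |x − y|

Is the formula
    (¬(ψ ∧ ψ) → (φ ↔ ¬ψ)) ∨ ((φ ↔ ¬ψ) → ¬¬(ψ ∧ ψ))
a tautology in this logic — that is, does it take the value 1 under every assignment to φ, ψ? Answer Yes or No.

No

Counterexample: take φ = 1/5, ψ = 0.
ψ ∧ ψ = 0 ∧ 0 = 0
¬(ψ ∧ ψ) = ¬0 = 1
¬ψ = ¬0 = 1
φ ↔ ¬ψ = 1/5 ↔ 1 = 1/5
¬(ψ ∧ ψ) → (φ ↔ ¬ψ) = 1 → 1/5 = 1/5
¬ψ = ¬0 = 1
φ ↔ ¬ψ = 1/5 ↔ 1 = 1/5
ψ ∧ ψ = 0 ∧ 0 = 0
¬(ψ ∧ ψ) = ¬0 = 1
¬¬(ψ ∧ ψ) = ¬1 = 0
(φ ↔ ¬ψ) → ¬¬(ψ ∧ ψ) = 1/5 → 0 = 4/5
(¬(ψ ∧ ψ) → (φ ↔ ¬ψ)) ∨ ((φ ↔ ¬ψ) → ¬¬(ψ ∧ ψ)) = 1/5 ∨ 4/5 = 4/5
This gives 4/5 ≠ 1.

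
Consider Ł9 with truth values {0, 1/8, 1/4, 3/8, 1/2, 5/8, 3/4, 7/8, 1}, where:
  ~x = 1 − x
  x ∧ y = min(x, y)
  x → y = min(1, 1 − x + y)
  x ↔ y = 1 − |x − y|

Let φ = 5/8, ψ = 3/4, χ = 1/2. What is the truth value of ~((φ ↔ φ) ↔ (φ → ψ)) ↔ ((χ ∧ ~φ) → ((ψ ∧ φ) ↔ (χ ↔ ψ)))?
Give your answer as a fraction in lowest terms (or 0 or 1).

φ ↔ φ = 5/8 ↔ 5/8 = 1
φ → ψ = 5/8 → 3/4 = 1
(φ ↔ φ) ↔ (φ → ψ) = 1 ↔ 1 = 1
~((φ ↔ φ) ↔ (φ → ψ)) = ~1 = 0
~φ = ~5/8 = 3/8
χ ∧ ~φ = 1/2 ∧ 3/8 = 3/8
ψ ∧ φ = 3/4 ∧ 5/8 = 5/8
χ ↔ ψ = 1/2 ↔ 3/4 = 3/4
(ψ ∧ φ) ↔ (χ ↔ ψ) = 5/8 ↔ 3/4 = 7/8
(χ ∧ ~φ) → ((ψ ∧ φ) ↔ (χ ↔ ψ)) = 3/8 → 7/8 = 1
~((φ ↔ φ) ↔ (φ → ψ)) ↔ ((χ ∧ ~φ) → ((ψ ∧ φ) ↔ (χ ↔ ψ))) = 0 ↔ 1 = 0

0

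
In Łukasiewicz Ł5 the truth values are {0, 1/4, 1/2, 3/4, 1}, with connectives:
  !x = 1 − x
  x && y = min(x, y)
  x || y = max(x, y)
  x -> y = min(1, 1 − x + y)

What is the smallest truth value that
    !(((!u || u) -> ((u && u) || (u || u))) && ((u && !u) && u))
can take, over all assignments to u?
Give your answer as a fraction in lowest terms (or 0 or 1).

Take u = 1/2:
!u = !1/2 = 1/2
!u || u = 1/2 || 1/2 = 1/2
u && u = 1/2 && 1/2 = 1/2
u || u = 1/2 || 1/2 = 1/2
(u && u) || (u || u) = 1/2 || 1/2 = 1/2
(!u || u) -> ((u && u) || (u || u)) = 1/2 -> 1/2 = 1
!u = !1/2 = 1/2
u && !u = 1/2 && 1/2 = 1/2
(u && !u) && u = 1/2 && 1/2 = 1/2
((!u || u) -> ((u && u) || (u || u))) && ((u && !u) && u) = 1 && 1/2 = 1/2
!(((!u || u) -> ((u && u) || (u || u))) && ((u && !u) && u)) = !1/2 = 1/2
No assignment yields a value below 1/2, so this is the minimum.

1/2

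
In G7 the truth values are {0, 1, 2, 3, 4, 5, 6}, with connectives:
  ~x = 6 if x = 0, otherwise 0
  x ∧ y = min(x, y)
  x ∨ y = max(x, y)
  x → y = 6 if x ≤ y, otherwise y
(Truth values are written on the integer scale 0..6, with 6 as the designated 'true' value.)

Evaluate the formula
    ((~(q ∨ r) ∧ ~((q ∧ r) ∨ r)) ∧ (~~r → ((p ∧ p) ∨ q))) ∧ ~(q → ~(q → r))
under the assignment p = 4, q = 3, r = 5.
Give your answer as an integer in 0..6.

0

q ∨ r = 3 ∨ 5 = 5
~(q ∨ r) = ~5 = 0
q ∧ r = 3 ∧ 5 = 3
(q ∧ r) ∨ r = 3 ∨ 5 = 5
~((q ∧ r) ∨ r) = ~5 = 0
~(q ∨ r) ∧ ~((q ∧ r) ∨ r) = 0 ∧ 0 = 0
~r = ~5 = 0
~~r = ~0 = 6
p ∧ p = 4 ∧ 4 = 4
(p ∧ p) ∨ q = 4 ∨ 3 = 4
~~r → ((p ∧ p) ∨ q) = 6 → 4 = 4
(~(q ∨ r) ∧ ~((q ∧ r) ∨ r)) ∧ (~~r → ((p ∧ p) ∨ q)) = 0 ∧ 4 = 0
q → r = 3 → 5 = 6
~(q → r) = ~6 = 0
q → ~(q → r) = 3 → 0 = 0
~(q → ~(q → r)) = ~0 = 6
((~(q ∨ r) ∧ ~((q ∧ r) ∨ r)) ∧ (~~r → ((p ∧ p) ∨ q))) ∧ ~(q → ~(q → r)) = 0 ∧ 6 = 0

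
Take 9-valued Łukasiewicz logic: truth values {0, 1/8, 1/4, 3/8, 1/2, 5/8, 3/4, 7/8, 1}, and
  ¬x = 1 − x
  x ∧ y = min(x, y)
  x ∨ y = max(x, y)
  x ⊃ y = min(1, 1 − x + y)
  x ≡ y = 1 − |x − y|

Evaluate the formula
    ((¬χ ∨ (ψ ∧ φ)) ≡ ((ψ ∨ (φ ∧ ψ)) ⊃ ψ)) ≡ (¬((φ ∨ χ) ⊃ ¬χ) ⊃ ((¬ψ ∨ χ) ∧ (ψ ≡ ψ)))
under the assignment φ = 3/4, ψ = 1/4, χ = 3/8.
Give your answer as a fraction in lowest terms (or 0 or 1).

¬χ = ¬3/8 = 5/8
ψ ∧ φ = 1/4 ∧ 3/4 = 1/4
¬χ ∨ (ψ ∧ φ) = 5/8 ∨ 1/4 = 5/8
φ ∧ ψ = 3/4 ∧ 1/4 = 1/4
ψ ∨ (φ ∧ ψ) = 1/4 ∨ 1/4 = 1/4
(ψ ∨ (φ ∧ ψ)) ⊃ ψ = 1/4 ⊃ 1/4 = 1
(¬χ ∨ (ψ ∧ φ)) ≡ ((ψ ∨ (φ ∧ ψ)) ⊃ ψ) = 5/8 ≡ 1 = 5/8
φ ∨ χ = 3/4 ∨ 3/8 = 3/4
¬χ = ¬3/8 = 5/8
(φ ∨ χ) ⊃ ¬χ = 3/4 ⊃ 5/8 = 7/8
¬((φ ∨ χ) ⊃ ¬χ) = ¬7/8 = 1/8
¬ψ = ¬1/4 = 3/4
¬ψ ∨ χ = 3/4 ∨ 3/8 = 3/4
ψ ≡ ψ = 1/4 ≡ 1/4 = 1
(¬ψ ∨ χ) ∧ (ψ ≡ ψ) = 3/4 ∧ 1 = 3/4
¬((φ ∨ χ) ⊃ ¬χ) ⊃ ((¬ψ ∨ χ) ∧ (ψ ≡ ψ)) = 1/8 ⊃ 3/4 = 1
((¬χ ∨ (ψ ∧ φ)) ≡ ((ψ ∨ (φ ∧ ψ)) ⊃ ψ)) ≡ (¬((φ ∨ χ) ⊃ ¬χ) ⊃ ((¬ψ ∨ χ) ∧ (ψ ≡ ψ))) = 5/8 ≡ 1 = 5/8

5/8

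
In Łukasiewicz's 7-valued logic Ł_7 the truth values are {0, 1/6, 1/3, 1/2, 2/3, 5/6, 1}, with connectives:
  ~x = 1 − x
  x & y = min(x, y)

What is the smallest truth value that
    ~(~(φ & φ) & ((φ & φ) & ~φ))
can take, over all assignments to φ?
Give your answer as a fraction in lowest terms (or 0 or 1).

1/2

Take φ = 1/2:
φ & φ = 1/2 & 1/2 = 1/2
~(φ & φ) = ~1/2 = 1/2
φ & φ = 1/2 & 1/2 = 1/2
~φ = ~1/2 = 1/2
(φ & φ) & ~φ = 1/2 & 1/2 = 1/2
~(φ & φ) & ((φ & φ) & ~φ) = 1/2 & 1/2 = 1/2
~(~(φ & φ) & ((φ & φ) & ~φ)) = ~1/2 = 1/2
No assignment yields a value below 1/2, so this is the minimum.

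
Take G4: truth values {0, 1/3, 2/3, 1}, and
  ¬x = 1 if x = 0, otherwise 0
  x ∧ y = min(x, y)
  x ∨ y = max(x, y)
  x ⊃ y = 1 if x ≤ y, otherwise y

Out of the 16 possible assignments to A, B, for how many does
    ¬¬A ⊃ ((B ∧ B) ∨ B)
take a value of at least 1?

A = 0, B = 0 ↦ 1  ≥
A = 0, B = 1/3 ↦ 1  ≥
A = 0, B = 2/3 ↦ 1  ≥
A = 0, B = 1 ↦ 1  ≥
A = 1/3, B = 0 ↦ 0  <
A = 1/3, B = 1/3 ↦ 1/3  <
A = 1/3, B = 2/3 ↦ 2/3  <
A = 1/3, B = 1 ↦ 1  ≥
A = 2/3, B = 0 ↦ 0  <
A = 2/3, B = 1/3 ↦ 1/3  <
A = 2/3, B = 2/3 ↦ 2/3  <
A = 2/3, B = 1 ↦ 1  ≥
A = 1, B = 0 ↦ 0  <
A = 1, B = 1/3 ↦ 1/3  <
A = 1, B = 2/3 ↦ 2/3  <
A = 1, B = 1 ↦ 1  ≥
So 7 of the 16 assignments meet the threshold.

7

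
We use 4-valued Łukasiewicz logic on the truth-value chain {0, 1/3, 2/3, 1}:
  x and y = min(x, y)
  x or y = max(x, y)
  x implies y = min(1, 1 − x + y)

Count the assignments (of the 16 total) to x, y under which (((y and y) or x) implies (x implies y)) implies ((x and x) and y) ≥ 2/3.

x = 0, y = 0 ↦ 0  <
x = 0, y = 1/3 ↦ 0  <
x = 0, y = 2/3 ↦ 0  <
x = 0, y = 1 ↦ 0  <
x = 1/3, y = 0 ↦ 0  <
x = 1/3, y = 1/3 ↦ 1/3  <
x = 1/3, y = 2/3 ↦ 1/3  <
x = 1/3, y = 1 ↦ 1/3  <
x = 2/3, y = 0 ↦ 1/3  <
x = 2/3, y = 1/3 ↦ 1/3  <
x = 2/3, y = 2/3 ↦ 2/3  ≥
x = 2/3, y = 1 ↦ 2/3  ≥
x = 1, y = 0 ↦ 1  ≥
x = 1, y = 1/3 ↦ 1  ≥
x = 1, y = 2/3 ↦ 1  ≥
x = 1, y = 1 ↦ 1  ≥
So 6 of the 16 assignments meet the threshold.

6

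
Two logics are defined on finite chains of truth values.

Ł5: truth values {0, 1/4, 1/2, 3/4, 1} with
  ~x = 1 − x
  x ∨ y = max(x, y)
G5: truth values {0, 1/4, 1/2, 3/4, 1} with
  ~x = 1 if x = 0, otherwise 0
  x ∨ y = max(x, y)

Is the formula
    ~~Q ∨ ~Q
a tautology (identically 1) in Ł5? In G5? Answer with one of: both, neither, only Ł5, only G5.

In Ł5: at Q = 1/4 the value is 3/4 — not a tautology.
In G5: every assignment gives 1 — tautology.

only G5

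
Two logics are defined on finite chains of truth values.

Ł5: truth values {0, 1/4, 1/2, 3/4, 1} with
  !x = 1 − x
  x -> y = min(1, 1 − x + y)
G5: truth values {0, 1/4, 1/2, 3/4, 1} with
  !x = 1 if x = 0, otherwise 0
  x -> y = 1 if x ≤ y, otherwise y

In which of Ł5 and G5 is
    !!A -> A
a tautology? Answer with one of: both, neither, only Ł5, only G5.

only Ł5

In Ł5: every assignment gives 1 — tautology.
In G5: at A = 1/4 the value is 1/4 — not a tautology.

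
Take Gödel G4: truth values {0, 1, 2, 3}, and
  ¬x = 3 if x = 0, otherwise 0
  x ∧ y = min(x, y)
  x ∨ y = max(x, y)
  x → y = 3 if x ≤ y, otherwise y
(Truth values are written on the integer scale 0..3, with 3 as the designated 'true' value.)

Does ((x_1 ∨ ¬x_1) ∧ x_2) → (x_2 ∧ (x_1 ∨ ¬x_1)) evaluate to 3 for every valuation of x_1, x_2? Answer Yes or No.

x_1 = 0, x_2 = 0 ↦ 3
x_1 = 0, x_2 = 1 ↦ 3
x_1 = 0, x_2 = 2 ↦ 3
x_1 = 0, x_2 = 3 ↦ 3
x_1 = 1, x_2 = 0 ↦ 3
x_1 = 1, x_2 = 1 ↦ 3
x_1 = 1, x_2 = 2 ↦ 3
x_1 = 1, x_2 = 3 ↦ 3
x_1 = 2, x_2 = 0 ↦ 3
x_1 = 2, x_2 = 1 ↦ 3
x_1 = 2, x_2 = 2 ↦ 3
x_1 = 2, x_2 = 3 ↦ 3
x_1 = 3, x_2 = 0 ↦ 3
x_1 = 3, x_2 = 1 ↦ 3
x_1 = 3, x_2 = 2 ↦ 3
x_1 = 3, x_2 = 3 ↦ 3
Every assignment gives a value ≥ 3.

Yes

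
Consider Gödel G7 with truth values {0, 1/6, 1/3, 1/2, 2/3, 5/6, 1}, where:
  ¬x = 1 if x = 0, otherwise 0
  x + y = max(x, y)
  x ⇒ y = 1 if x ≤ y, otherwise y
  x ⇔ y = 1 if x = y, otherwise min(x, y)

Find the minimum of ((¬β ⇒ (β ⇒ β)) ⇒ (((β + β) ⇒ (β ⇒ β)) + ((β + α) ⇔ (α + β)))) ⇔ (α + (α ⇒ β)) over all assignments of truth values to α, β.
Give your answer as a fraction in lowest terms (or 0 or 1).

Take α = 1/6, β = 0:
¬β = ¬0 = 1
β ⇒ β = 0 ⇒ 0 = 1
¬β ⇒ (β ⇒ β) = 1 ⇒ 1 = 1
β + β = 0 + 0 = 0
β ⇒ β = 0 ⇒ 0 = 1
(β + β) ⇒ (β ⇒ β) = 0 ⇒ 1 = 1
β + α = 0 + 1/6 = 1/6
α + β = 1/6 + 0 = 1/6
(β + α) ⇔ (α + β) = 1/6 ⇔ 1/6 = 1
((β + β) ⇒ (β ⇒ β)) + ((β + α) ⇔ (α + β)) = 1 + 1 = 1
(¬β ⇒ (β ⇒ β)) ⇒ (((β + β) ⇒ (β ⇒ β)) + ((β + α) ⇔ (α + β))) = 1 ⇒ 1 = 1
α ⇒ β = 1/6 ⇒ 0 = 0
α + (α ⇒ β) = 1/6 + 0 = 1/6
((¬β ⇒ (β ⇒ β)) ⇒ (((β + β) ⇒ (β ⇒ β)) + ((β + α) ⇔ (α + β)))) ⇔ (α + (α ⇒ β)) = 1 ⇔ 1/6 = 1/6
No assignment yields a value below 1/6, so this is the minimum.

1/6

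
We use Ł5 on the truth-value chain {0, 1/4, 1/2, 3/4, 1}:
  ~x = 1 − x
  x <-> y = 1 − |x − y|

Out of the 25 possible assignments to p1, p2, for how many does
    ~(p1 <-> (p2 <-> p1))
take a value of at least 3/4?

5

value 1: 2 assignments (counts)
value 3/4: 3 assignments (counts)
value 1/2: 6 assignments
value 1/4: 7 assignments
value 0: 7 assignments
So 5 of the 25 assignments meet the threshold.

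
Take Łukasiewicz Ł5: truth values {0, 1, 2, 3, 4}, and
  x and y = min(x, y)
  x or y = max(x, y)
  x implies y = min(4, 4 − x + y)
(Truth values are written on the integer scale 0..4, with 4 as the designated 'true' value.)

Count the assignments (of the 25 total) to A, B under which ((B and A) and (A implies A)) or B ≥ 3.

10

value 4: 5 assignments (counts)
value 3: 5 assignments (counts)
value 2: 5 assignments
value 1: 5 assignments
value 0: 5 assignments
So 10 of the 25 assignments meet the threshold.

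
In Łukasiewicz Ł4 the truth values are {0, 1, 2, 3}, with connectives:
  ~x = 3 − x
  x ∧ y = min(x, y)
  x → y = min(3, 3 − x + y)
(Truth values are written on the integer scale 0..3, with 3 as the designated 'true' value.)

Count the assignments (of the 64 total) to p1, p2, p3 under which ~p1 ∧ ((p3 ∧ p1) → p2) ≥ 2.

32

value 3: 16 assignments (counts)
value 2: 16 assignments (counts)
value 1: 16 assignments
value 0: 16 assignments
So 32 of the 64 assignments meet the threshold.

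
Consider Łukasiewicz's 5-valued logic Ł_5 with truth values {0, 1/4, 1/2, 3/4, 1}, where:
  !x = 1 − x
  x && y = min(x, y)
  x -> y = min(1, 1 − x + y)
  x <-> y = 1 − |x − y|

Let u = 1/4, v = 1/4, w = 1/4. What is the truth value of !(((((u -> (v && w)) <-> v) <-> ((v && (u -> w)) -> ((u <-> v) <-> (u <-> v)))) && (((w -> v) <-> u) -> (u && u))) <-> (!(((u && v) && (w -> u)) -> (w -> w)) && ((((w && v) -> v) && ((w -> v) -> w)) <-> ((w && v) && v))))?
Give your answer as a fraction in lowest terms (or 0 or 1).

v && w = 1/4 && 1/4 = 1/4
u -> (v && w) = 1/4 -> 1/4 = 1
(u -> (v && w)) <-> v = 1 <-> 1/4 = 1/4
u -> w = 1/4 -> 1/4 = 1
v && (u -> w) = 1/4 && 1 = 1/4
u <-> v = 1/4 <-> 1/4 = 1
u <-> v = 1/4 <-> 1/4 = 1
(u <-> v) <-> (u <-> v) = 1 <-> 1 = 1
(v && (u -> w)) -> ((u <-> v) <-> (u <-> v)) = 1/4 -> 1 = 1
((u -> (v && w)) <-> v) <-> ((v && (u -> w)) -> ((u <-> v) <-> (u <-> v))) = 1/4 <-> 1 = 1/4
w -> v = 1/4 -> 1/4 = 1
(w -> v) <-> u = 1 <-> 1/4 = 1/4
u && u = 1/4 && 1/4 = 1/4
((w -> v) <-> u) -> (u && u) = 1/4 -> 1/4 = 1
(((u -> (v && w)) <-> v) <-> ((v && (u -> w)) -> ((u <-> v) <-> (u <-> v)))) && (((w -> v) <-> u) -> (u && u)) = 1/4 && 1 = 1/4
u && v = 1/4 && 1/4 = 1/4
w -> u = 1/4 -> 1/4 = 1
(u && v) && (w -> u) = 1/4 && 1 = 1/4
w -> w = 1/4 -> 1/4 = 1
((u && v) && (w -> u)) -> (w -> w) = 1/4 -> 1 = 1
!(((u && v) && (w -> u)) -> (w -> w)) = !1 = 0
w && v = 1/4 && 1/4 = 1/4
(w && v) -> v = 1/4 -> 1/4 = 1
w -> v = 1/4 -> 1/4 = 1
(w -> v) -> w = 1 -> 1/4 = 1/4
((w && v) -> v) && ((w -> v) -> w) = 1 && 1/4 = 1/4
w && v = 1/4 && 1/4 = 1/4
(w && v) && v = 1/4 && 1/4 = 1/4
(((w && v) -> v) && ((w -> v) -> w)) <-> ((w && v) && v) = 1/4 <-> 1/4 = 1
!(((u && v) && (w -> u)) -> (w -> w)) && ((((w && v) -> v) && ((w -> v) -> w)) <-> ((w && v) && v)) = 0 && 1 = 0
((((u -> (v && w)) <-> v) <-> ((v && (u -> w)) -> ((u <-> v) <-> (u <-> v)))) && (((w -> v) <-> u) -> (u && u))) <-> (!(((u && v) && (w -> u)) -> (w -> w)) && ((((w && v) -> v) && ((w -> v) -> w)) <-> ((w && v) && v))) = 1/4 <-> 0 = 3/4
!(((((u -> (v && w)) <-> v) <-> ((v && (u -> w)) -> ((u <-> v) <-> (u <-> v)))) && (((w -> v) <-> u) -> (u && u))) <-> (!(((u && v) && (w -> u)) -> (w -> w)) && ((((w && v) -> v) && ((w -> v) -> w)) <-> ((w && v) && v)))) = !3/4 = 1/4

1/4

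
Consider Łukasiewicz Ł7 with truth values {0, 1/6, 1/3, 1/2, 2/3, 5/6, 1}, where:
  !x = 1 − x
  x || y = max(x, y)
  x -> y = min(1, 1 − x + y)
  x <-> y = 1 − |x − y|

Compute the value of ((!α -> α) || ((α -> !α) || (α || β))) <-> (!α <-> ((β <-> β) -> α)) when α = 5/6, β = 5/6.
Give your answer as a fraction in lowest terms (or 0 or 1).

!α = !5/6 = 1/6
!α -> α = 1/6 -> 5/6 = 1
!α = !5/6 = 1/6
α -> !α = 5/6 -> 1/6 = 1/3
α || β = 5/6 || 5/6 = 5/6
(α -> !α) || (α || β) = 1/3 || 5/6 = 5/6
(!α -> α) || ((α -> !α) || (α || β)) = 1 || 5/6 = 1
!α = !5/6 = 1/6
β <-> β = 5/6 <-> 5/6 = 1
(β <-> β) -> α = 1 -> 5/6 = 5/6
!α <-> ((β <-> β) -> α) = 1/6 <-> 5/6 = 1/3
((!α -> α) || ((α -> !α) || (α || β))) <-> (!α <-> ((β <-> β) -> α)) = 1 <-> 1/3 = 1/3

1/3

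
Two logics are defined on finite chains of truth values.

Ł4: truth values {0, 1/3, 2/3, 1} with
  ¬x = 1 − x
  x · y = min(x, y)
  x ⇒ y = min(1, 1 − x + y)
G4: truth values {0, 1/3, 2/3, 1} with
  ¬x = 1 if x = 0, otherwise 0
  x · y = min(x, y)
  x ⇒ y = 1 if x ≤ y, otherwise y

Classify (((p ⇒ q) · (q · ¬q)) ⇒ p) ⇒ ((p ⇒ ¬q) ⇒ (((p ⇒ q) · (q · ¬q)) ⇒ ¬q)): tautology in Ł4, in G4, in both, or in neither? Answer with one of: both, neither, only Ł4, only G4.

both

In Ł4: every assignment gives 1 — tautology.
In G4: every assignment gives 1 — tautology.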